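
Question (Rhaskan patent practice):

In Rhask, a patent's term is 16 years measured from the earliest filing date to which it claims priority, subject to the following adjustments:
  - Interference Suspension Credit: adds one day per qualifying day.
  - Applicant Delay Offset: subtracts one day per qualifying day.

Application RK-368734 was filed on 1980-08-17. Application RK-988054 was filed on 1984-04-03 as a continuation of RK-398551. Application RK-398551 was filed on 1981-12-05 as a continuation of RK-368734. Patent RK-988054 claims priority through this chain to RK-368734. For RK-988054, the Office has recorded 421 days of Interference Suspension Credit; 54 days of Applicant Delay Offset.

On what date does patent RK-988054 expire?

August 19, 1997

Earliest priority filing: 17 August 1980.
Base term: 17 August 1980 + 16 years → 17 August 1996.
Interference Suspension Credit: +421 days → 12 October 1997.
Applicant Delay Offset: −54 days → 19 August 1997.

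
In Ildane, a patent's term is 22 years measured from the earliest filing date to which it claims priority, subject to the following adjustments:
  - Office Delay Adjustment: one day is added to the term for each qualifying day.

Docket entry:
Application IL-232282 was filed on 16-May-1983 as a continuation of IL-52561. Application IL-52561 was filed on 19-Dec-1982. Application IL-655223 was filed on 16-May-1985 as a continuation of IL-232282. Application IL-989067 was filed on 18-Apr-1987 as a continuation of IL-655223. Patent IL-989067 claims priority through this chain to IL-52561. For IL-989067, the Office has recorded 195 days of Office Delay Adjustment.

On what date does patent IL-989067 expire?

July 2, 2005

Earliest priority filing: 19 December 1982.
Base term: 19 December 1982 + 22 years → 19 December 2004.
Office Delay Adjustment: +195 days → 2 July 2005.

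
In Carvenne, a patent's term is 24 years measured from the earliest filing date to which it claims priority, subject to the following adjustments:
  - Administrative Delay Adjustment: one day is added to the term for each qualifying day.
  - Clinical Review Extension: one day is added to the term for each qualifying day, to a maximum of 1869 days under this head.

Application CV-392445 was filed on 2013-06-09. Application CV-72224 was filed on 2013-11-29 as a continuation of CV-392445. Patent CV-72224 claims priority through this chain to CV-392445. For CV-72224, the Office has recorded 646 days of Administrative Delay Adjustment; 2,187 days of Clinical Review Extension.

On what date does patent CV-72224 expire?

Earliest priority filing: 9 June 2013.
Base term: 9 June 2013 + 24 years → 9 June 2037.
Administrative Delay Adjustment: +646 days → 17 March 2039.
Clinical Review Extension: 2187 days claimed exceeds the 1869-day cap, so +1869 days → 28 April 2044.

April 28, 2044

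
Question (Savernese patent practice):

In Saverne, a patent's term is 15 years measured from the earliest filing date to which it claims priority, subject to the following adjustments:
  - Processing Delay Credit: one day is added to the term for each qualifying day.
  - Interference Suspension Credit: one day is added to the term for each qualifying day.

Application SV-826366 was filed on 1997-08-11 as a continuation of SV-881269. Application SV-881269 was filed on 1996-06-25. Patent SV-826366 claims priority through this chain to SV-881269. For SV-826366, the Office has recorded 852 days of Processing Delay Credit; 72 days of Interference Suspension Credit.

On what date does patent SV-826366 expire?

Earliest priority filing: 25 June 1996.
Base term: 25 June 1996 + 15 years → 25 June 2011.
Processing Delay Credit: +852 days → 24 October 2013.
Interference Suspension Credit: +72 days → 4 January 2014.

January 4, 2014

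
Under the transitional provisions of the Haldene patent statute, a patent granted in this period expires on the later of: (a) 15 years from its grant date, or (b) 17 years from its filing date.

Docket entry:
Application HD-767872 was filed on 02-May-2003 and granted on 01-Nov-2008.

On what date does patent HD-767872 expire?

2023-11-01

(a) grant + 15 years → 1 November 2023.
(b) filing + 17 years → 2 May 2020.
Later of the two: 1 November 2023.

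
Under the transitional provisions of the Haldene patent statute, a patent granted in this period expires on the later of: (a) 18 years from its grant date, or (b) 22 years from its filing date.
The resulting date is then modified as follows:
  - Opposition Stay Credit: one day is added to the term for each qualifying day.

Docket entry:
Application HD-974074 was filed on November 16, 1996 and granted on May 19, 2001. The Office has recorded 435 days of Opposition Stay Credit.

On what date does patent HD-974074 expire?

(a) grant + 18 years → 19 May 2019.
(b) filing + 22 years → 16 November 2018.
Later of the two: 19 May 2019.
Opposition Stay Credit: +435 days → 27 July 2020.

2020-07-27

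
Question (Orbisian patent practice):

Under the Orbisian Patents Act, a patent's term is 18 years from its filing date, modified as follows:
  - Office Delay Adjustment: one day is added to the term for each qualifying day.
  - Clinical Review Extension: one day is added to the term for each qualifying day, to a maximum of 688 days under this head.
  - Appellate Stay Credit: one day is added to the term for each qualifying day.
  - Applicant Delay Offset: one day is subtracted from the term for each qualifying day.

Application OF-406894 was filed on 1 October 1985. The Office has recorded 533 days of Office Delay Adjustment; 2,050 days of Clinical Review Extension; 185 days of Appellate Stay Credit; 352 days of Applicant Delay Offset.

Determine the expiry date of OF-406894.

Base term: filing date + 18 years → 1 October 2003.
Office Delay Adjustment: +533 days → 17 March 2005.
Clinical Review Extension: 2050 days claimed exceeds the 688-day cap, so +688 days → 3 February 2007.
Appellate Stay Credit: +185 days → 7 August 2007.
Applicant Delay Offset: −352 days → 20 August 2006.

August 20, 2006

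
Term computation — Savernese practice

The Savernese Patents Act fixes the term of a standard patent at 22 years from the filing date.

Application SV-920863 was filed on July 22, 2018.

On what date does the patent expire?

July 22, 2040

Filing date + 22 years → 22 July 2040.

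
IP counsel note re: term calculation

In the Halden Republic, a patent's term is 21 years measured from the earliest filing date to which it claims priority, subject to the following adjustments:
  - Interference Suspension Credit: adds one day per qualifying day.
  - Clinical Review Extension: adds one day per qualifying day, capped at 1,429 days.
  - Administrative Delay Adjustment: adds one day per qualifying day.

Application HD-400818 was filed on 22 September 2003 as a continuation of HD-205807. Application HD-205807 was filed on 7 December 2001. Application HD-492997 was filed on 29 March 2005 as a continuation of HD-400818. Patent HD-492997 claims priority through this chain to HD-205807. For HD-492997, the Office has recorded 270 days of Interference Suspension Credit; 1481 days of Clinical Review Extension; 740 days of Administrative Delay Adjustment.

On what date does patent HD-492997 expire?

August 11, 2029

Earliest priority filing: 7 December 2001.
Base term: 7 December 2001 + 21 years → 7 December 2022.
Interference Suspension Credit: +270 days → 3 September 2023.
Clinical Review Extension: 1481 days claimed exceeds the 1429-day cap, so +1429 days → 2 August 2027.
Administrative Delay Adjustment: +740 days → 11 August 2029.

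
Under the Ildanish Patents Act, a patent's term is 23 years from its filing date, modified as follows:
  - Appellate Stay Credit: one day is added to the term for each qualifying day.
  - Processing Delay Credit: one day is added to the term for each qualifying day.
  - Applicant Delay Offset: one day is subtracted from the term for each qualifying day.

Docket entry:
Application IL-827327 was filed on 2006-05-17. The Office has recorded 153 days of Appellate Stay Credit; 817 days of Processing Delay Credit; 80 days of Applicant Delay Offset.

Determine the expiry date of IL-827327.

2031-10-24

Base term: filing date + 23 years → 17 May 2029.
Appellate Stay Credit: +153 days → 17 October 2029.
Processing Delay Credit: +817 days → 12 January 2032.
Applicant Delay Offset: −80 days → 24 October 2031.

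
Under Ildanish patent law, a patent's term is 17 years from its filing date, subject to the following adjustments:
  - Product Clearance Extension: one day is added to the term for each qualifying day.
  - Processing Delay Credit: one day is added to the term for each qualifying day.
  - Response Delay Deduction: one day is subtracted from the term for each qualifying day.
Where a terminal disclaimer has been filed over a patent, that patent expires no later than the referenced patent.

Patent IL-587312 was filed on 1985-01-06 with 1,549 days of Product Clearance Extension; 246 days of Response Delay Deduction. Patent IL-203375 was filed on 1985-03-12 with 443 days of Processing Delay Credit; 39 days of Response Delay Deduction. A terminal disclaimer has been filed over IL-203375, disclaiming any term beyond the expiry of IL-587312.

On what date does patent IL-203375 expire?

2003-04-20

Natural term of IL-203375:
  Base: filing + 17 years → 12 March 2002.
  Processing Delay Credit: +443 days → 29 May 2003.
  Response Delay Deduction: −39 days → 20 April 2003.
Expiry of referenced patent IL-587312:
  Base: filing + 17 years → 6 January 2002.
  Product Clearance Extension: +1549 days → 4 April 2006.
  Response Delay Deduction: −246 days → 1 August 2005.
Terminal disclaimer: IL-203375 expires on the earlier of 20 April 2003 and 1 August 2005.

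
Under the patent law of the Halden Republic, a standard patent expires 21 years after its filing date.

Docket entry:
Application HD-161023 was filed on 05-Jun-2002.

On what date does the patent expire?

Filing date + 21 years → 5 June 2023.

June 5, 2023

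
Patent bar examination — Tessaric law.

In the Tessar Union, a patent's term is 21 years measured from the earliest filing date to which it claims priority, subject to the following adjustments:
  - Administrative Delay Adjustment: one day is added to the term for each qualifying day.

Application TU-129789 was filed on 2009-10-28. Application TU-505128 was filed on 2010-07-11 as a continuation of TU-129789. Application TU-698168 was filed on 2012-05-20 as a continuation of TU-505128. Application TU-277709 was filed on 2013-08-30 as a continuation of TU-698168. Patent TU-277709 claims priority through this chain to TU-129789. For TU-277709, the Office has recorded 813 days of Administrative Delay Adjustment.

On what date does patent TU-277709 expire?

Earliest priority filing: 28 October 2009.
Base term: 28 October 2009 + 21 years → 28 October 2030.
Administrative Delay Adjustment: +813 days → 18 January 2033.

January 18, 2033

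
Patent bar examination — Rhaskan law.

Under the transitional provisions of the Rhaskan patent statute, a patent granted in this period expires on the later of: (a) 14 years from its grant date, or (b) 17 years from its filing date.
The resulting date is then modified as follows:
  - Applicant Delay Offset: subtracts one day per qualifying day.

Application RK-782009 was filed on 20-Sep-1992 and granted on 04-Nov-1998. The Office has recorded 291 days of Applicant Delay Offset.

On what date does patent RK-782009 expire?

(a) grant + 14 years → 4 November 2012.
(b) filing + 17 years → 20 September 2009.
Later of the two: 4 November 2012.
Applicant Delay Offset: −291 days → 18 January 2012.

2012-01-18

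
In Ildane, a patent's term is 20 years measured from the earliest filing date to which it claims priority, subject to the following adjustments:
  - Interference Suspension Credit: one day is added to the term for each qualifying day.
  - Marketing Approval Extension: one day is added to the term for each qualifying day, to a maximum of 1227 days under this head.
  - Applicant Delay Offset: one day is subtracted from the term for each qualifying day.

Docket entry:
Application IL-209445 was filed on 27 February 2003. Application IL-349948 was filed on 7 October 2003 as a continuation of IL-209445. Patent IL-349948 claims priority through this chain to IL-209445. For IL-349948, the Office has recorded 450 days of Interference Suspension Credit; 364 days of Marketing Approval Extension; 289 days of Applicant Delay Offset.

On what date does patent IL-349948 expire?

August 5, 2024

Earliest priority filing: 27 February 2003.
Base term: 27 February 2003 + 20 years → 27 February 2023.
Interference Suspension Credit: +450 days → 22 May 2024.
Marketing Approval Extension: 364 days (within the 1227-day cap) → +364 days → 21 May 2025.
Applicant Delay Offset: −289 days → 5 August 2024.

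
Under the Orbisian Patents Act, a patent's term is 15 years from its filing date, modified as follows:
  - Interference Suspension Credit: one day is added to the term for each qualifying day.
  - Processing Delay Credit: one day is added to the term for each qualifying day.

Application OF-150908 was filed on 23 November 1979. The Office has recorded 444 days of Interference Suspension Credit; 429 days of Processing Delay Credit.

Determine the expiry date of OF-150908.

Base term: filing date + 15 years → 23 November 1994.
Interference Suspension Credit: +444 days → 10 February 1996.
Processing Delay Credit: +429 days → 14 April 1997.

1997-04-14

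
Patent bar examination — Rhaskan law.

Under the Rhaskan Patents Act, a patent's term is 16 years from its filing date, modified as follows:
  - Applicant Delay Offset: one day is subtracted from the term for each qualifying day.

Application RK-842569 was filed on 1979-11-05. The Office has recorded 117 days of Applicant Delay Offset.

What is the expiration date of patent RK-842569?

Base term: filing date + 16 years → 5 November 1995.
Applicant Delay Offset: −117 days → 11 July 1995.

July 11, 1995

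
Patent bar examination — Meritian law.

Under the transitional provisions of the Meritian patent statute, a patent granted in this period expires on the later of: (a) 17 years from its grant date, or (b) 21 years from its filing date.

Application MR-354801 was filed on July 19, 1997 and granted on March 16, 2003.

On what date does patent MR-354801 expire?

(a) grant + 17 years → 16 March 2020.
(b) filing + 21 years → 19 July 2018.
Later of the two: 16 March 2020.

March 16, 2020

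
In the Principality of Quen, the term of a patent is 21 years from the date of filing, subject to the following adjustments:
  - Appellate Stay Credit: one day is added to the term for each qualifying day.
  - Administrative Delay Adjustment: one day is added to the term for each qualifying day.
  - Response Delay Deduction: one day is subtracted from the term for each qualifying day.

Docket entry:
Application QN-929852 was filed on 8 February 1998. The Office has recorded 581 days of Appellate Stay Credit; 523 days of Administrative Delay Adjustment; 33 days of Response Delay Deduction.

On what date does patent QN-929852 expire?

Base term: filing date + 21 years → 8 February 2019.
Appellate Stay Credit: +581 days → 11 September 2020.
Administrative Delay Adjustment: +523 days → 16 February 2022.
Response Delay Deduction: −33 days → 14 January 2022.

January 14, 2022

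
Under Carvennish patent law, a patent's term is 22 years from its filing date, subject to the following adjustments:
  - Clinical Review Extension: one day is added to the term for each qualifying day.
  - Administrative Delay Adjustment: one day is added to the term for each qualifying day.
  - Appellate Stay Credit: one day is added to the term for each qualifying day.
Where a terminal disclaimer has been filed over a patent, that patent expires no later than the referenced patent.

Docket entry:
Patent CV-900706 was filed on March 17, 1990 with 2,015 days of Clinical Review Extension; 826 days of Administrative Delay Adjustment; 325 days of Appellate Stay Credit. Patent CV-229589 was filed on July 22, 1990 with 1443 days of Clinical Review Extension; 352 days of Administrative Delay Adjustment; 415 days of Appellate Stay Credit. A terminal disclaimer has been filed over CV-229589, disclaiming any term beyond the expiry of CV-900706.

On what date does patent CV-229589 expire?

2018-08-10

Natural term of CV-229589:
  Base: filing + 22 years → 22 July 2012.
  Clinical Review Extension: +1443 days → 4 July 2016.
  Administrative Delay Adjustment: +352 days → 21 June 2017.
  Appellate Stay Credit: +415 days → 10 August 2018.
Expiry of referenced patent CV-900706:
  Base: filing + 22 years → 17 March 2012.
  Clinical Review Extension: +2015 days → 22 September 2017.
  Administrative Delay Adjustment: +826 days → 27 December 2019.
  Appellate Stay Credit: +325 days → 16 November 2020.
Terminal disclaimer: CV-229589 expires on the earlier of 10 August 2018 and 16 November 2020.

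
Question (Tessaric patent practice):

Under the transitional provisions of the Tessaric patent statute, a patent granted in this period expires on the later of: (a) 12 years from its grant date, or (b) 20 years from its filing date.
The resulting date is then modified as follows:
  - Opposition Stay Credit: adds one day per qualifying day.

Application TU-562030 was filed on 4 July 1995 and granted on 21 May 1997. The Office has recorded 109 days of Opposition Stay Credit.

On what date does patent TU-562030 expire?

October 21, 2015

(a) grant + 12 years → 21 May 2009.
(b) filing + 20 years → 4 July 2015.
Later of the two: 4 July 2015.
Opposition Stay Credit: +109 days → 21 October 2015.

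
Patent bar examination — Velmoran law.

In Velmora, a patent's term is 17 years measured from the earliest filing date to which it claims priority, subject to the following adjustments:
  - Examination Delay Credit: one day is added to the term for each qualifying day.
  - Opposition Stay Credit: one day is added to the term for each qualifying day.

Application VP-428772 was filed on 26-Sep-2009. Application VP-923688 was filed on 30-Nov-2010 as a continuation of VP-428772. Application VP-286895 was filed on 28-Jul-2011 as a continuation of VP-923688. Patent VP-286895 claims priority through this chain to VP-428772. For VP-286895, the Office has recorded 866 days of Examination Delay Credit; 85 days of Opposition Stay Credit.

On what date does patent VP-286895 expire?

Earliest priority filing: 26 September 2009.
Base term: 26 September 2009 + 17 years → 26 September 2026.
Examination Delay Credit: +866 days → 8 February 2029.
Opposition Stay Credit: +85 days → 4 May 2029.

May 4, 2029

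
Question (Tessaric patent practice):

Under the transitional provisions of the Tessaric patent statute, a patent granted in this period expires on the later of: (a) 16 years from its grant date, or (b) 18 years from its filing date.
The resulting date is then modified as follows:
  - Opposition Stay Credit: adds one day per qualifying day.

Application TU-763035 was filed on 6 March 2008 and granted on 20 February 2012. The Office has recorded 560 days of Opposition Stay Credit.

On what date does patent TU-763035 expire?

September 2, 2029

(a) grant + 16 years → 20 February 2028.
(b) filing + 18 years → 6 March 2026.
Later of the two: 20 February 2028.
Opposition Stay Credit: +560 days → 2 September 2029.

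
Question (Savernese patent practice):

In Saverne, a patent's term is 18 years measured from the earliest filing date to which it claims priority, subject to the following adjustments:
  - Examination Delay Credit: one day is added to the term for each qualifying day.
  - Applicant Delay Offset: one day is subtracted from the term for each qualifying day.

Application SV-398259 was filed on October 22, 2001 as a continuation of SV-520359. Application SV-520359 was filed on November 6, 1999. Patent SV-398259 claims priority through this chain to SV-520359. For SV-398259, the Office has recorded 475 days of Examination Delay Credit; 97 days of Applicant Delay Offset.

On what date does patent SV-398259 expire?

Earliest priority filing: 6 November 1999.
Base term: 6 November 1999 + 18 years → 6 November 2017.
Examination Delay Credit: +475 days → 24 February 2019.
Applicant Delay Offset: −97 days → 19 November 2018.

November 19, 2018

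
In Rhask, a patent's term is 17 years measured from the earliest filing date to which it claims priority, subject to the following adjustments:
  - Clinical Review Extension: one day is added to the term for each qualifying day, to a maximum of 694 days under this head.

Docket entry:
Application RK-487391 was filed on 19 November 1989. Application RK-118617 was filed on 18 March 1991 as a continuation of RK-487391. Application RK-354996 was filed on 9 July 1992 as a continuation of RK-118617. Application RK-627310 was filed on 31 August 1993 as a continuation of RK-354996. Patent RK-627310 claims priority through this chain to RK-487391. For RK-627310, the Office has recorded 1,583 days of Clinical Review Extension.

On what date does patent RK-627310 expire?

Earliest priority filing: 19 November 1989.
Base term: 19 November 1989 + 17 years → 19 November 2006.
Clinical Review Extension: 1583 days claimed exceeds the 694-day cap, so +694 days → 13 October 2008.

October 13, 2008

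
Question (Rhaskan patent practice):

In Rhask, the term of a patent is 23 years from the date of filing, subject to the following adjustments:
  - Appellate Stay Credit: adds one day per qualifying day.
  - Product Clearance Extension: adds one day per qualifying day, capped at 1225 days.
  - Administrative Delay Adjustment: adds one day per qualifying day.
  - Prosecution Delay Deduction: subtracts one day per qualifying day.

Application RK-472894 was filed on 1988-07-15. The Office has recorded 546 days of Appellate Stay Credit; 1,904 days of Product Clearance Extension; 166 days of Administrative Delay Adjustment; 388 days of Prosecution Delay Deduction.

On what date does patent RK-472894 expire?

October 11, 2015

Base term: filing date + 23 years → 15 July 2011.
Appellate Stay Credit: +546 days → 11 January 2013.
Product Clearance Extension: 1904 days claimed exceeds the 1225-day cap, so +1225 days → 20 May 2016.
Administrative Delay Adjustment: +166 days → 2 November 2016.
Prosecution Delay Deduction: −388 days → 11 October 2015.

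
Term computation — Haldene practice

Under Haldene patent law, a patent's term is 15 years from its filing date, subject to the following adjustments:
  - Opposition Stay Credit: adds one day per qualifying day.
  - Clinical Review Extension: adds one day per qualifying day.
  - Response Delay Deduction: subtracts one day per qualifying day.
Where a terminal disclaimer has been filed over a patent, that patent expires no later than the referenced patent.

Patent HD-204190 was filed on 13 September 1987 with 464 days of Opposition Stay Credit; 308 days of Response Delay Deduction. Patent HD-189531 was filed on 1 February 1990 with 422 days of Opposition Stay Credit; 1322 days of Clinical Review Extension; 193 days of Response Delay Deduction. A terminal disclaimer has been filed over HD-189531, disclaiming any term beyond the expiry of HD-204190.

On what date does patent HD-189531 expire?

Natural term of HD-189531:
  Base: filing + 15 years → 1 February 2005.
  Opposition Stay Credit: +422 days → 30 March 2006.
  Clinical Review Extension: +1322 days → 11 November 2009.
  Response Delay Deduction: −193 days → 2 May 2009.
Expiry of referenced patent HD-204190:
  Base: filing + 15 years → 13 September 2002.
  Opposition Stay Credit: +464 days → 21 December 2003.
  Response Delay Deduction: −308 days → 16 February 2003.
Terminal disclaimer: HD-189531 expires on the earlier of 2 May 2009 and 16 February 2003.

2003-02-16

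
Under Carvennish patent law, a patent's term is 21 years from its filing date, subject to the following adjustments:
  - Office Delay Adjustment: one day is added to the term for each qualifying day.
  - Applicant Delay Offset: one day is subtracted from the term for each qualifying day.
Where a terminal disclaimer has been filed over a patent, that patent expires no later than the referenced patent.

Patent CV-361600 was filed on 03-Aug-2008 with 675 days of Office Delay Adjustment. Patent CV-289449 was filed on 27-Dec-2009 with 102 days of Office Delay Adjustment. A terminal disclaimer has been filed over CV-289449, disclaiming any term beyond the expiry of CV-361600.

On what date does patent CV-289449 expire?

Natural term of CV-289449:
  Base: filing + 21 years → 27 December 2030.
  Office Delay Adjustment: +102 days → 8 April 2031.
Expiry of referenced patent CV-361600:
  Base: filing + 21 years → 3 August 2029.
  Office Delay Adjustment: +675 days → 9 June 2031.
Terminal disclaimer: CV-289449 expires on the earlier of 8 April 2031 and 9 June 2031.

April 8, 2031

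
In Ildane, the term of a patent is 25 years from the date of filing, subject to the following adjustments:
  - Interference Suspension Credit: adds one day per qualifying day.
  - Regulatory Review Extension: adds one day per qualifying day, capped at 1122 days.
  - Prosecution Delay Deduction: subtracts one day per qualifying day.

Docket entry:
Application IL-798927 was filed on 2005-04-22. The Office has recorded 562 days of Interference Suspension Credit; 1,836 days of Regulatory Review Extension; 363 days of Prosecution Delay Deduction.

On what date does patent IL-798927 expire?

Base term: filing date + 25 years → 22 April 2030.
Interference Suspension Credit: +562 days → 5 November 2031.
Regulatory Review Extension: 1836 days claimed exceeds the 1122-day cap, so +1122 days → 1 December 2034.
Prosecution Delay Deduction: −363 days → 3 December 2033.

2033-12-03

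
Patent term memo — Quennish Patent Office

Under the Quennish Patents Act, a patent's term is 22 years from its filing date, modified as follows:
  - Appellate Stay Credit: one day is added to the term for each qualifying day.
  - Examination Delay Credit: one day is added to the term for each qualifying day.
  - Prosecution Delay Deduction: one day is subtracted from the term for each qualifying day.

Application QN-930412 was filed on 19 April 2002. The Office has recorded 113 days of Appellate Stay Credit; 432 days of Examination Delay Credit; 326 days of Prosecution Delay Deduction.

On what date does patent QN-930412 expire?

2024-11-24

Base term: filing date + 22 years → 19 April 2024.
Appellate Stay Credit: +113 days → 10 August 2024.
Examination Delay Credit: +432 days → 16 October 2025.
Prosecution Delay Deduction: −326 days → 24 November 2024.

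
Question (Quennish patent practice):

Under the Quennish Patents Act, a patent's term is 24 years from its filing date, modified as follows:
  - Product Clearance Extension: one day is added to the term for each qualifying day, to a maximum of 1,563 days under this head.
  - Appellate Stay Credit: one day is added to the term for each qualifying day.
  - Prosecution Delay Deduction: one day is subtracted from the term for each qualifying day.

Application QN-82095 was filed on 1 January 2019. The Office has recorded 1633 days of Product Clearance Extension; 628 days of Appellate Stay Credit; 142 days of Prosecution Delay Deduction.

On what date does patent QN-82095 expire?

Base term: filing date + 24 years → 1 January 2043.
Product Clearance Extension: 1633 days claimed exceeds the 1563-day cap, so +1563 days → 13 April 2047.
Appellate Stay Credit: +628 days → 31 December 2048.
Prosecution Delay Deduction: −142 days → 11 August 2048.

2048-08-11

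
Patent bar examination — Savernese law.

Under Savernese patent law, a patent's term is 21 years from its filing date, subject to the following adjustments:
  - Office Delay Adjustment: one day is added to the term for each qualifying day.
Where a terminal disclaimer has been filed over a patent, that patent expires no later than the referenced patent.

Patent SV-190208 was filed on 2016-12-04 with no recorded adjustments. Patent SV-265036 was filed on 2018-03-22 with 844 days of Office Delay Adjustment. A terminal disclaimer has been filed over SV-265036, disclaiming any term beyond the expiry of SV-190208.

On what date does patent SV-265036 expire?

Natural term of SV-265036:
  Base: filing + 21 years → 22 March 2039.
  Office Delay Adjustment: +844 days → 13 July 2041.
Expiry of referenced patent SV-190208:
  Base: filing + 21 years → 4 December 2037.
Terminal disclaimer: SV-265036 expires on the earlier of 13 July 2041 and 4 December 2037.

December 4, 2037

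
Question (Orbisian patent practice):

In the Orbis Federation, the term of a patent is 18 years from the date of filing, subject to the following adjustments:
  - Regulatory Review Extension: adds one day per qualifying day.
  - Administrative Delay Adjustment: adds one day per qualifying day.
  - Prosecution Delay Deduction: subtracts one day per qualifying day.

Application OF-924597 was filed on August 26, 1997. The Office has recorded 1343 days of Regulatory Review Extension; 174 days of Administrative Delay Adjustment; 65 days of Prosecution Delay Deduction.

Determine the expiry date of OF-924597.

Base term: filing date + 18 years → 26 August 2015.
Regulatory Review Extension: +1343 days → 30 April 2019.
Administrative Delay Adjustment: +174 days → 21 October 2019.
Prosecution Delay Deduction: −65 days → 17 August 2019.

2019-08-17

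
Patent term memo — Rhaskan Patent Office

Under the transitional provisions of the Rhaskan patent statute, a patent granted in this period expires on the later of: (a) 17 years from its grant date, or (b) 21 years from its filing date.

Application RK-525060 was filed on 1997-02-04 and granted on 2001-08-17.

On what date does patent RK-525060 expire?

2018-08-17

(a) grant + 17 years → 17 August 2018.
(b) filing + 21 years → 4 February 2018.
Later of the two: 17 August 2018.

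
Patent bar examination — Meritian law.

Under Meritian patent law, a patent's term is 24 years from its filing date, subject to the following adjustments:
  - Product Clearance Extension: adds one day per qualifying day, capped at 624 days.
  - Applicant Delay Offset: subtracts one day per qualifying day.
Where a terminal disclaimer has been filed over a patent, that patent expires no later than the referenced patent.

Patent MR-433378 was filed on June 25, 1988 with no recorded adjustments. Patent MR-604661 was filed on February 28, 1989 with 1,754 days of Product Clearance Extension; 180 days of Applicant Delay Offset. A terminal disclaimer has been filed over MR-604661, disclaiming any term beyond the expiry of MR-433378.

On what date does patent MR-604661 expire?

2012-06-25

Natural term of MR-604661:
  Base: filing + 24 years → 28 February 2013.
  Product Clearance Extension: 1754 days claimed exceeds the 624-day cap, so +624 days → 14 November 2014.
  Applicant Delay Offset: −180 days → 18 May 2014.
Expiry of referenced patent MR-433378:
  Base: filing + 24 years → 25 June 2012.
Terminal disclaimer: MR-604661 expires on the earlier of 18 May 2014 and 25 June 2012.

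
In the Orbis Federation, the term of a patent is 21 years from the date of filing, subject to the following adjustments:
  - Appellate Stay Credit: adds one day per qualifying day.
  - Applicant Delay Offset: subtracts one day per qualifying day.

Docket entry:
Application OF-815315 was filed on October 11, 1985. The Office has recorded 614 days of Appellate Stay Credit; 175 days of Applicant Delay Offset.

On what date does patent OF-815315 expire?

Base term: filing date + 21 years → 11 October 2006.
Appellate Stay Credit: +614 days → 16 June 2008.
Applicant Delay Offset: −175 days → 24 December 2007.

December 24, 2007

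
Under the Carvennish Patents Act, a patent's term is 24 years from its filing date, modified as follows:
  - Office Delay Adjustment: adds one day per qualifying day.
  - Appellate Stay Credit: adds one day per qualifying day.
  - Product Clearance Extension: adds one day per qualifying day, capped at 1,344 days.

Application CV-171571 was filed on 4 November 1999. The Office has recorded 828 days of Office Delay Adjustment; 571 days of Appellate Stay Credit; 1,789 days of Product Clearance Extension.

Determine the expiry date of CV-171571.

2031-05-09

Base term: filing date + 24 years → 4 November 2023.
Office Delay Adjustment: +828 days → 9 February 2026.
Appellate Stay Credit: +571 days → 3 September 2027.
Product Clearance Extension: 1789 days claimed exceeds the 1344-day cap, so +1344 days → 9 May 2031.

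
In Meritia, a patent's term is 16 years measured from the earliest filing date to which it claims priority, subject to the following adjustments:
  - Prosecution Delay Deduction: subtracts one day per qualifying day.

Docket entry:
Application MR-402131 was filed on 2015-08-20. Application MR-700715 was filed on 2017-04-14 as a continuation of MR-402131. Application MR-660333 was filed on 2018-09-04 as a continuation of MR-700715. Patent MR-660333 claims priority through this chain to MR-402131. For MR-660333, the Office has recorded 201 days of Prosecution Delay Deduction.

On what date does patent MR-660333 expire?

January 31, 2031

Earliest priority filing: 20 August 2015.
Base term: 20 August 2015 + 16 years → 20 August 2031.
Prosecution Delay Deduction: −201 days → 31 January 2031.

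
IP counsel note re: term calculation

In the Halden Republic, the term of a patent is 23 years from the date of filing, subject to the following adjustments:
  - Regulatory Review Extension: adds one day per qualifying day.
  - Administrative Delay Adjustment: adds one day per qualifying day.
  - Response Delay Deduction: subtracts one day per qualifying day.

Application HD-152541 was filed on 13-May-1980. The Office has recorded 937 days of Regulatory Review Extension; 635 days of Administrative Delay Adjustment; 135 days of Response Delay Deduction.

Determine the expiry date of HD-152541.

2007-04-19

Base term: filing date + 23 years → 13 May 2003.
Regulatory Review Extension: +937 days → 5 December 2005.
Administrative Delay Adjustment: +635 days → 1 September 2007.
Response Delay Deduction: −135 days → 19 April 2007.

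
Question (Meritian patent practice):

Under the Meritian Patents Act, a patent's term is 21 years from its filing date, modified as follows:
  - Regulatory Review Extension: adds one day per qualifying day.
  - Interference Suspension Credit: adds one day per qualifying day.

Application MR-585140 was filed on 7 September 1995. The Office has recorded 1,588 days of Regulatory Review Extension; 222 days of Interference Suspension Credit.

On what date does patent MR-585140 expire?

Base term: filing date + 21 years → 7 September 2016.
Regulatory Review Extension: +1588 days → 12 January 2021.
Interference Suspension Credit: +222 days → 22 August 2021.

2021-08-22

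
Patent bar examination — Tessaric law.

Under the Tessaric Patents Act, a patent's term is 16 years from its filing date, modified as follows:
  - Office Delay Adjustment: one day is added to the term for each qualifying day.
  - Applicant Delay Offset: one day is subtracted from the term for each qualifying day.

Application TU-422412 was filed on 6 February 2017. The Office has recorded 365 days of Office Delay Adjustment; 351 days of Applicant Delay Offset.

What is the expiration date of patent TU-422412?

Base term: filing date + 16 years → 6 February 2033.
Office Delay Adjustment: +365 days → 6 February 2034.
Applicant Delay Offset: −351 days → 20 February 2033.

2033-02-20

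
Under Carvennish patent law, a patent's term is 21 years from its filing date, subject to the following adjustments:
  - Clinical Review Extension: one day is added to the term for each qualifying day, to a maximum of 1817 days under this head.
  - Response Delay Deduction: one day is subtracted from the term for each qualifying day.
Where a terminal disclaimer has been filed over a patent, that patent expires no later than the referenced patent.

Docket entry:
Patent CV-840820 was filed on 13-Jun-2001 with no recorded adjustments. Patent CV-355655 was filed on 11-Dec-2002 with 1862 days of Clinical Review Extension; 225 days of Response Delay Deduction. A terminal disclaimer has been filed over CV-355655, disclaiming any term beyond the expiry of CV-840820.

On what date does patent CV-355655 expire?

2022-06-13

Natural term of CV-355655:
  Base: filing + 21 years → 11 December 2023.
  Clinical Review Extension: 1862 days claimed exceeds the 1817-day cap, so +1817 days → 1 December 2028.
  Response Delay Deduction: −225 days → 20 April 2028.
Expiry of referenced patent CV-840820:
  Base: filing + 21 years → 13 June 2022.
Terminal disclaimer: CV-355655 expires on the earlier of 20 April 2028 and 13 June 2022.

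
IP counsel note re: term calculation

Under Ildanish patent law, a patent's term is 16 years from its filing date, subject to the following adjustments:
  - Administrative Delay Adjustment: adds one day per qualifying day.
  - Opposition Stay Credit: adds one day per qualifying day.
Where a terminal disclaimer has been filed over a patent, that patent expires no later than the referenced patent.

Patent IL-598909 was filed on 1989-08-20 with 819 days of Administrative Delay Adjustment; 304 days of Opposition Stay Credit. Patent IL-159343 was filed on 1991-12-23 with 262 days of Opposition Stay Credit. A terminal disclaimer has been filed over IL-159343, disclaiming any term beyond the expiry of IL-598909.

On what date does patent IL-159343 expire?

September 10, 2008

Natural term of IL-159343:
  Base: filing + 16 years → 23 December 2007.
  Opposition Stay Credit: +262 days → 10 September 2008.
Expiry of referenced patent IL-598909:
  Base: filing + 16 years → 20 August 2005.
  Administrative Delay Adjustment: +819 days → 17 November 2007.
  Opposition Stay Credit: +304 days → 16 September 2008.
Terminal disclaimer: IL-159343 expires on the earlier of 10 September 2008 and 16 September 2008.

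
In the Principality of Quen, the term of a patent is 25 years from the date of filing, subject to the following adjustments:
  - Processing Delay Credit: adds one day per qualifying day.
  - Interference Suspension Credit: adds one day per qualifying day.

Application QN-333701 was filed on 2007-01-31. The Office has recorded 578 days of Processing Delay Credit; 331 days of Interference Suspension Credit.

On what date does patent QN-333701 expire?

2034-07-28

Base term: filing date + 25 years → 31 January 2032.
Processing Delay Credit: +578 days → 31 August 2033.
Interference Suspension Credit: +331 days → 28 July 2034.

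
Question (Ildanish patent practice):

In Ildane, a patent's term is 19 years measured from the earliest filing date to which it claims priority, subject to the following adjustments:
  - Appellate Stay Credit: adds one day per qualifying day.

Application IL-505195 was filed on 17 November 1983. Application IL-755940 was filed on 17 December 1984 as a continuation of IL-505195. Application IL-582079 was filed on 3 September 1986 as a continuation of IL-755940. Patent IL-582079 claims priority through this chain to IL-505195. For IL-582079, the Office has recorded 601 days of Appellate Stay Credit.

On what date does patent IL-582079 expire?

Earliest priority filing: 17 November 1983.
Base term: 17 November 1983 + 19 years → 17 November 2002.
Appellate Stay Credit: +601 days → 10 July 2004.

2004-07-10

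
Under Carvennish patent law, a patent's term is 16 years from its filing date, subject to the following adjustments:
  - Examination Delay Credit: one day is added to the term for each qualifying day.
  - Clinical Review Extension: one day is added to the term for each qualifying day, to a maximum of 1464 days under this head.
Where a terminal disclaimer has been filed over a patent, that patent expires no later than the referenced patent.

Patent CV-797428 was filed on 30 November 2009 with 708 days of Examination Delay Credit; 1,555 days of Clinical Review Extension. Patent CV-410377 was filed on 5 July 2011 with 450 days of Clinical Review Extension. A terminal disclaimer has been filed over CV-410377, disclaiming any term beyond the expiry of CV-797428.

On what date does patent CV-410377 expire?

Natural term of CV-410377:
  Base: filing + 16 years → 5 July 2027.
  Clinical Review Extension: 450 days (within the 1464-day cap) → +450 days → 27 September 2028.
Expiry of referenced patent CV-797428:
  Base: filing + 16 years → 30 November 2025.
  Examination Delay Credit: +708 days → 8 November 2027.
  Clinical Review Extension: 1555 days claimed exceeds the 1464-day cap, so +1464 days → 11 November 2031.
Terminal disclaimer: CV-410377 expires on the earlier of 27 September 2028 and 11 November 2031.

2028-09-27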